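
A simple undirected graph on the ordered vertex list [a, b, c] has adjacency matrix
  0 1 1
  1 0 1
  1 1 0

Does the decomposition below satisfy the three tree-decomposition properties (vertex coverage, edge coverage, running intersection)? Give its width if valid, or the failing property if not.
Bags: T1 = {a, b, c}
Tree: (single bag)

Yes; width 2.

Vertex coverage: the bags together contain {a, b, c}, the full vertex set. Edge coverage: each edge of G has both endpoints in at least one bag. Running intersection: for every vertex, the bags containing it form a connected subtree. All three properties hold, so this is a valid tree decomposition of width max|bag| − 1 = 2, and hence tw(G) ≤ 2.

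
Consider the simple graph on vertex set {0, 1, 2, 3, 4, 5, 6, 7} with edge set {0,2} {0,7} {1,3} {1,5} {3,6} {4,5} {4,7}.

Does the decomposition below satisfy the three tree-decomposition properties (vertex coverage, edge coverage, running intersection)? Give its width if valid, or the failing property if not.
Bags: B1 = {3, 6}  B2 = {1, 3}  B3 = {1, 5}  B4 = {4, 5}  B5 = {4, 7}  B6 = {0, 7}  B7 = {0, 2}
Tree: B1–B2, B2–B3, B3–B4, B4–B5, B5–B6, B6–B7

Yes; width 1.

Vertex coverage: the bags together contain {0, 1, 2, 3, 4, 5, 6, 7}, the full vertex set. Edge coverage: each edge of G has both endpoints in at least one bag. Running intersection: for every vertex, the bags containing it form a connected subtree. All three properties hold, so this is a valid tree decomposition of width max|bag| − 1 = 1, and hence tw(G) ≤ 1.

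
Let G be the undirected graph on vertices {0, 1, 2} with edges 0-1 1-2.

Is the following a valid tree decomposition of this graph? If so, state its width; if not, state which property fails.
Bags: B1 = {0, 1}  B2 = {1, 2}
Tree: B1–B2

Every vertex of G appears in some bag (union = {0, 1, 2}); every edge is covered by a bag; and for each vertex v the set of bags containing v is connected in the bag tree. The decomposition is therefore valid. The largest bag has 2 vertices, so the width is 1.

Yes; width 1.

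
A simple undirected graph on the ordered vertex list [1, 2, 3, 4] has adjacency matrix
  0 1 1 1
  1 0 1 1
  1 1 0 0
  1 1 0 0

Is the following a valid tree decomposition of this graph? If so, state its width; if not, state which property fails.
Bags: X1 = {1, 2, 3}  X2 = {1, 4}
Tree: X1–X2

A tree decomposition must satisfy three properties: every vertex lies in some bag; for every edge, both endpoints lie together in some bag; and for every vertex, the bags containing it form a connected subtree. Here edge (2,4) lies in no bag, so the decomposition is invalid.

No — edge (2,4) lies in no bag.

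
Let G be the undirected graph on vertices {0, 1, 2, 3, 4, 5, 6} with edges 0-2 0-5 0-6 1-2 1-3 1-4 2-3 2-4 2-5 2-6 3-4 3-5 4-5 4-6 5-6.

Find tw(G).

3

A width-3 tree decomposition is:
Bags: B1 = {0, 2, 5, 6}  B2 = {2, 4, 5, 6}  B3 = {2, 3, 4, 5}  B4 = {1, 2, 3, 4}
Tree: B1–B2, B2–B3, B3–B4
The largest bag has 4 vertices, giving width 3; this decomposition certifies tw(G) ≤ 3. Conversely, {0, 2, 5, 6} is a clique of size 4, and the vertices of any clique must share a bag in every tree decomposition; so some bag has ≥ 4 vertices and tw(G) ≥ 3. Therefore the treewidth is 3.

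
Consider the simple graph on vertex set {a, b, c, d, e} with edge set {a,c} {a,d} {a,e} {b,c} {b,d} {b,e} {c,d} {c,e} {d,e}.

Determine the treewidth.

A width-3 tree decomposition is:
Bags: B1 = {b, c, d, e}  B2 = {a, c, d, e}
Tree: B1–B2
Every bag has size at most 4, so the width is 4 − 1 = 3 and tw(G) ≤ 3. On the other hand G contains the 4-clique {a, c, d, e}. A clique must lie in a single bag of any decomposition, so no decomposition can have width below 3. Therefore the treewidth is 3.

3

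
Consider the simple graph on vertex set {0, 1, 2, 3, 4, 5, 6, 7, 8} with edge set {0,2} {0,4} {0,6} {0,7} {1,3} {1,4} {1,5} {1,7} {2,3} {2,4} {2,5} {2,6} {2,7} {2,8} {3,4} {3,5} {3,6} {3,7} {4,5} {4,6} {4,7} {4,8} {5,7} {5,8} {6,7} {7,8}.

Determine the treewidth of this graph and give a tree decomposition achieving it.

Treewidth 4.
One optimal decomposition is:
Bags: B1 = {2, 3, 4, 6, 7}  B2 = {2, 3, 4, 5, 7}  B3 = {0, 2, 4, 6, 7}  B4 = {1, 3, 4, 5, 7}  B5 = {2, 4, 5, 7, 8}
Tree: B1–B2, B1–B3, B2–B4, B2–B5

Each bag holds 5 vertices, so the decomposition has width 4, which upper-bounds the treewidth. On the other hand G contains the 5-clique {1, 3, 4, 5, 7}. A clique must lie in a single bag of any decomposition, so no decomposition can have width below 4. Combining the bounds, tw(G) = 4.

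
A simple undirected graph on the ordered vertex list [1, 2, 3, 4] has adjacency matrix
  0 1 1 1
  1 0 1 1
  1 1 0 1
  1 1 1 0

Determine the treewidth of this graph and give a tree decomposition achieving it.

Treewidth 3.
One such decomposition:
Bags: B1 = {1, 2, 3, 4}
Tree: (single bag)

With just one bag of size 4, the width is 4 − 1 = 3, so tw(G) ≤ 3. For the lower bound, the 4 vertices {1, 2, 3, 4} are pairwise adjacent, and any tree decomposition puts a clique entirely inside one bag — forcing width ≥ 3. Hence tw(G) = 3 exactly.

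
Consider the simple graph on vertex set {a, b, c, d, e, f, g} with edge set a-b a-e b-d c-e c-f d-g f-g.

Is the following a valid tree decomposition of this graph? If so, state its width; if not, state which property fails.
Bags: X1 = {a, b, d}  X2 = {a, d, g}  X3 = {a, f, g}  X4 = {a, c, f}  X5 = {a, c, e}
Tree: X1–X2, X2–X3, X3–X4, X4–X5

Yes; width 2.

Checking the three conditions: (i) the bags cover all of {a, b, c, d, e, f, g}; (ii) for each edge, some bag contains both endpoints; (iii) the bags containing any fixed vertex form a subtree. All hold, so the decomposition is valid with width 3 − 1 = 2.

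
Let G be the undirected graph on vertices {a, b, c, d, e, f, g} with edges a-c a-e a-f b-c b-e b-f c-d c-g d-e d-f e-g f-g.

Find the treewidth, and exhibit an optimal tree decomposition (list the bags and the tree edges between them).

Every bag has size at most 4, so the width is 4 − 1 = 3 and tw(G) ≤ 3. For the lower bound: the 4 vertex sets {b,e}, {c,g}, {f}, {d} are disjoint, each induces a connected subgraph, and every pair is joined by at least one edge of G. Contracting each set to a single vertex therefore yields K_{4} as a minor, and since treewidth is minor-monotone, tw(G) ≥ tw(K_{4}) = 3. Hence tw(G) = 3 exactly.

Treewidth 3.
One optimal decomposition is:
Bags: B1 = {b, c, e, f}  B2 = {c, e, f, g}  B3 = {c, d, e, f}  B4 = {a, c, e, f}
Tree: B1–B2, B2–B3, B3–B4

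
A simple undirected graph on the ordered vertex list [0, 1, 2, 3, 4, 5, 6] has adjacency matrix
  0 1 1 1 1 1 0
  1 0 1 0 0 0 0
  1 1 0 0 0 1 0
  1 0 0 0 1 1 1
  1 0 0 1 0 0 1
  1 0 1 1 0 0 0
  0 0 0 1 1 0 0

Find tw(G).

A width-2 tree decomposition is:
Bags: B1 = {0, 2, 5}  B2 = {0, 3, 5}  B3 = {0, 1, 2}  B4 = {0, 3, 4}  B5 = {3, 4, 6}
Tree: B1–B2, B1–B3, B2–B4, B4–B5
The largest bag has 3 vertices, giving width 2; this decomposition certifies tw(G) ≤ 2. For the lower bound, the 3 vertices {0, 1, 2} are pairwise adjacent, and any tree decomposition puts a clique entirely inside one bag — forcing width ≥ 2. Hence tw(G) = 2 exactly.

2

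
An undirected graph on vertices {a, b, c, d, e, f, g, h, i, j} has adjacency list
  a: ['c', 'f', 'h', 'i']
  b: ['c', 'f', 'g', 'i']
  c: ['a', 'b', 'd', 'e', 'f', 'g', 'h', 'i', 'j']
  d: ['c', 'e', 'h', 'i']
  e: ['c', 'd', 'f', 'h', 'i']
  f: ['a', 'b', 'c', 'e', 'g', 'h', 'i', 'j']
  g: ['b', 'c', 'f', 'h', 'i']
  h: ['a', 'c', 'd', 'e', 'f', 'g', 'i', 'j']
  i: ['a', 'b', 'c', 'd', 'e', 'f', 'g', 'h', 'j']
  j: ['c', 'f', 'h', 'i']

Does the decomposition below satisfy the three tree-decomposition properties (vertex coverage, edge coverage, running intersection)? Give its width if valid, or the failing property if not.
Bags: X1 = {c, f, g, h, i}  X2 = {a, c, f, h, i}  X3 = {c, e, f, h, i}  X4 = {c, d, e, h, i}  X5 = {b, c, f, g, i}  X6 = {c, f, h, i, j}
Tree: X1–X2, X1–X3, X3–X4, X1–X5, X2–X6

Yes; width 4.

Every vertex of G appears in some bag (union = {a, b, c, d, e, f, g, h, i, j}); every edge is covered by a bag; and for each vertex v the set of bags containing v is connected in the bag tree. The decomposition is therefore valid. The largest bag has 5 vertices, so the width is 4.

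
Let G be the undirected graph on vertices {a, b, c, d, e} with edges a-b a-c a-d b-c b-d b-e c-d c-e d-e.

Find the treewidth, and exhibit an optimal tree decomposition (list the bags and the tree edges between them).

Treewidth 3.
One optimal decomposition is:
Bags: B1 = {b, c, d, e}  B2 = {a, b, c, d}
Tree: B1–B2

Every bag has size at most 4, so the width is 4 − 1 = 3 and tw(G) ≤ 3. On the other hand G contains the 4-clique {b, c, d, e}. A clique must lie in a single bag of any decomposition, so no decomposition can have width below 3. Combining the bounds, tw(G) = 3.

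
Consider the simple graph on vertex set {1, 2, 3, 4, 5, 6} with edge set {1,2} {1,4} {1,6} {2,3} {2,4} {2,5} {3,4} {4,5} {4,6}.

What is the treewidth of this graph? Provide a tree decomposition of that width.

Treewidth 2.
One such decomposition:
Bags: B1 = {2, 4, 5}  B2 = {2, 3, 4}  B3 = {1, 2, 4}  B4 = {1, 4, 6}
Tree: B1–B2, B1–B3, B3–B4

Every bag has size at most 3, so the width is 3 − 1 = 2 and tw(G) ≤ 2. Conversely, {1, 2, 4} is a clique of size 3, and the vertices of any clique must share a bag in every tree decomposition; so some bag has ≥ 3 vertices and tw(G) ≥ 2. The upper and lower bounds meet at 2, so that is the treewidth.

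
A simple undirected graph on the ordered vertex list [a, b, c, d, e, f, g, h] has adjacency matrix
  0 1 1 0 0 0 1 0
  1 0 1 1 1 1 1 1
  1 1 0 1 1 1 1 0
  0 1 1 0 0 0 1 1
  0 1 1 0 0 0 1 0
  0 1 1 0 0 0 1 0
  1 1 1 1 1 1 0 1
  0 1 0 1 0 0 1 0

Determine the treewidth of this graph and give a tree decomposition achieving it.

Each bag holds 4 vertices, so the decomposition has width 3, which upper-bounds the treewidth. On the other hand G contains the 4-clique {b, d, g, h}. A clique must lie in a single bag of any decomposition, so no decomposition can have width below 3. The upper and lower bounds meet at 3, so that is the treewidth.

Treewidth 3.
Bags: B1 = {b, c, d, g}  B2 = {b, c, e, g}  B3 = {a, b, c, g}  B4 = {b, d, g, h}  B5 = {b, c, f, g}
Tree: B1–B2, B1–B3, B1–B4, B2–B5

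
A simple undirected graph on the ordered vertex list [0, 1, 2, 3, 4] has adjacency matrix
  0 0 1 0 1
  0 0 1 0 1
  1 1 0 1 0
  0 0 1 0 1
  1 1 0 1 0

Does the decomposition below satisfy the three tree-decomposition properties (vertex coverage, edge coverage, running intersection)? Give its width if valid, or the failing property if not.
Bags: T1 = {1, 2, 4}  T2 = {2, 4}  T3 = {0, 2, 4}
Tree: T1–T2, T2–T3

No — vertex 3 appears in no bag.

A tree decomposition must satisfy three properties: every vertex lies in some bag; for every edge, both endpoints lie together in some bag; and for every vertex, the bags containing it form a connected subtree. Here vertex 3 appears in no bag, so the decomposition is invalid.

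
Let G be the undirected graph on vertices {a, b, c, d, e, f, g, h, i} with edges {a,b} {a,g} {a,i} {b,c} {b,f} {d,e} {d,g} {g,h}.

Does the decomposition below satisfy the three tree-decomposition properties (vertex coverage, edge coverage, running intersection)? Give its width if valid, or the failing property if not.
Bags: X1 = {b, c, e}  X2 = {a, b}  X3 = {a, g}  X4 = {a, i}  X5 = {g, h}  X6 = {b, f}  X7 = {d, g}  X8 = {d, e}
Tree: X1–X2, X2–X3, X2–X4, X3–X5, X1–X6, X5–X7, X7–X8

A tree decomposition must satisfy three properties: every vertex lies in some bag; for every edge, both endpoints lie together in some bag; and for every vertex, the bags containing it form a connected subtree. Here bags containing vertex e are not connected in the tree, so the decomposition is invalid.

No — bags containing vertex e are not connected in the tree.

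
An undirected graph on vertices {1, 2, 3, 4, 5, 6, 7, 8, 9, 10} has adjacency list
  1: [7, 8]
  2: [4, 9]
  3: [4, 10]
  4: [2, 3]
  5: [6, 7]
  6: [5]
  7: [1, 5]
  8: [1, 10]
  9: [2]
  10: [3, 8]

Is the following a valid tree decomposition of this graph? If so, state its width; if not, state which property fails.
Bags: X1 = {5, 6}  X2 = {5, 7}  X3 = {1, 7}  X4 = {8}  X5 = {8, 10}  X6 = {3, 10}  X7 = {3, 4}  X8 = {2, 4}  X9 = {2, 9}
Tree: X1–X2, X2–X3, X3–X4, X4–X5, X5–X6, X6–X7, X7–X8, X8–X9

No — edge (1,8) lies in no bag.

A tree decomposition must satisfy three properties: every vertex lies in some bag; for every edge, both endpoints lie together in some bag; and for every vertex, the bags containing it form a connected subtree. Here edge (1,8) lies in no bag, so the decomposition is invalid.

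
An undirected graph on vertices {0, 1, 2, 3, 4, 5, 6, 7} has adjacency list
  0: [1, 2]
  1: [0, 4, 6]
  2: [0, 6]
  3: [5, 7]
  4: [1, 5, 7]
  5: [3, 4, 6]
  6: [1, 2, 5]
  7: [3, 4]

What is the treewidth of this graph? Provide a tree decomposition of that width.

Treewidth 2.
One optimal decomposition is:
Bags: B1 = {0, 2, 6}  B2 = {0, 1, 6}  B3 = {1, 5, 6}  B4 = {1, 4, 5}  B5 = {3, 4, 5}  B6 = {3, 4, 7}
Tree: B1–B2, B2–B3, B3–B4, B4–B5, B5–B6

Each bag holds 3 vertices, so the decomposition has width 2, which upper-bounds the treewidth. Since 2–0–1–6–2 is a cycle in G, G is not acyclic. Forests are exactly the graphs of treewidth ≤ 1, so tw(G) ≥ 2. Therefore the treewidth is 2.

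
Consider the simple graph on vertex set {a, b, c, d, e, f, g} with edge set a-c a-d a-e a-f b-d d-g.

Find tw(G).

1

A width-1 tree decomposition is:
Bags: B1 = {a, e}  B2 = {a, f}  B3 = {a, d}  B4 = {b, d}  B5 = {d, g}  B6 = {a, c}
Tree: B1–B2, B2–B3, B3–B4, B3–B5, B2–B6
Each bag holds 2 vertices, so the decomposition has width 1, which upper-bounds the treewidth. Any graph with an edge has treewidth ≥ 1, and G has the edge e–a. Hence tw(G) = 1 exactly.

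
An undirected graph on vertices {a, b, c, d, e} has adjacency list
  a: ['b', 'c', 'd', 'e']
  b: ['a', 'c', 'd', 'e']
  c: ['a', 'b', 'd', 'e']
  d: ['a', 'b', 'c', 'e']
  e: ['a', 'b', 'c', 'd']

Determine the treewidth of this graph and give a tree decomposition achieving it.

Treewidth 4.
One optimal decomposition is:
Bags: B1 = {a, b, c, d, e}
Tree: (single bag)

With just one bag of size 5, the width is 5 − 1 = 4, so tw(G) ≤ 4. For the lower bound, the 5 vertices {a, b, c, d, e} are pairwise adjacent, and any tree decomposition puts a clique entirely inside one bag — forcing width ≥ 4. Therefore the treewidth is 4.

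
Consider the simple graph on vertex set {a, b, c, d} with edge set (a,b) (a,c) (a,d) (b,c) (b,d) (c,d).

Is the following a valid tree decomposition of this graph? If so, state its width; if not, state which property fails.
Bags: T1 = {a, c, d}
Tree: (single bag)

No — vertex b appears in no bag.

A tree decomposition must satisfy three properties: every vertex lies in some bag; for every edge, both endpoints lie together in some bag; and for every vertex, the bags containing it form a connected subtree. Here vertex b appears in no bag, so the decomposition is invalid.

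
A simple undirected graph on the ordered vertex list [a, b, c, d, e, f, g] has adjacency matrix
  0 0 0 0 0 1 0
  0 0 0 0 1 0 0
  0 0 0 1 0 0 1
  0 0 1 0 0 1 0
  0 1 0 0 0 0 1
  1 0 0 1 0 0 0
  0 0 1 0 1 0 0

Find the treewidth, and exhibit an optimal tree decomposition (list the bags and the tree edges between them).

Every bag has size at most 2, so the width is 2 − 1 = 1 and tw(G) ≤ 1. Since G has at least one edge (e.g. b–e), it is not an edgeless graph, so tw(G) ≥ 1. Hence tw(G) = 1 exactly.

Treewidth 1.
Bags: B1 = {b, e}  B2 = {e, g}  B3 = {c, g}  B4 = {c, d}  B5 = {d, f}  B6 = {a, f}
Tree: B1–B2, B2–B3, B3–B4, B4–B5, B5–B6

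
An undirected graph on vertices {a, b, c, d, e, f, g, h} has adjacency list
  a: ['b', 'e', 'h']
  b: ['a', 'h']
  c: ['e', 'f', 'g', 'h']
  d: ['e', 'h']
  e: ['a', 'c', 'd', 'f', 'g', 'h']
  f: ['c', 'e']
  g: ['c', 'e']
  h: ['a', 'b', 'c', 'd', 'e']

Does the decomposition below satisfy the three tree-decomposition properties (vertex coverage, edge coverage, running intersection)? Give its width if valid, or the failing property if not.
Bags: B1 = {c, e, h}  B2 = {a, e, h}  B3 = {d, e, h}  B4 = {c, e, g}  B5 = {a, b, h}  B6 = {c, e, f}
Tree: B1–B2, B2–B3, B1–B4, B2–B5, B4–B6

Checking the three conditions: (i) the bags cover all of {a, b, c, d, e, f, g, h}; (ii) for each edge, some bag contains both endpoints; (iii) the bags containing any fixed vertex form a subtree. All hold, so the decomposition is valid with width 3 − 1 = 2.

Yes; width 2.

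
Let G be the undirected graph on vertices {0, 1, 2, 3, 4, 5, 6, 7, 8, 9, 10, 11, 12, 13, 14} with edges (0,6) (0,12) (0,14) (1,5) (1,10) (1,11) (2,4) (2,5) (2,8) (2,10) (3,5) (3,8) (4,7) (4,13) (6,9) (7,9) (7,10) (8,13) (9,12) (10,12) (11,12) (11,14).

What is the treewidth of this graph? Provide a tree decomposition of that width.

Treewidth 3.
Bags: B1 = {0, 6, 9, 14}  B2 = {0, 9, 12, 14}  B3 = {9, 11, 12, 14}  B4 = {7, 9, 11, 12}  B5 = {7, 10, 11, 12}  B6 = {1, 7, 10, 11}  B7 = {1, 4, 7, 10}  B8 = {1, 2, 4, 10}  B9 = {1, 2, 4, 5}  B10 = {2, 4, 5, 13}  B11 = {2, 5, 8, 13}  B12 = {3, 5, 8, 13}
Tree: B1–B2, B2–B3, B3–B4, B4–B5, B5–B6, B6–B7, B7–B8, B8–B9, B9–B10, B10–B11, B11–B12

Each bag holds 4 vertices, so the decomposition has width 3, which upper-bounds the treewidth. For the lower bound: the 4 vertex sets {0,6,14}, {9}, {12}, {1,7,10,11} are disjoint, each induces a connected subgraph, and every pair is joined by at least one edge of G. Contracting each set to a single vertex therefore yields K_{4} as a minor, and since treewidth is minor-monotone, tw(G) ≥ tw(K_{4}) = 3. Combining the bounds, tw(G) = 3.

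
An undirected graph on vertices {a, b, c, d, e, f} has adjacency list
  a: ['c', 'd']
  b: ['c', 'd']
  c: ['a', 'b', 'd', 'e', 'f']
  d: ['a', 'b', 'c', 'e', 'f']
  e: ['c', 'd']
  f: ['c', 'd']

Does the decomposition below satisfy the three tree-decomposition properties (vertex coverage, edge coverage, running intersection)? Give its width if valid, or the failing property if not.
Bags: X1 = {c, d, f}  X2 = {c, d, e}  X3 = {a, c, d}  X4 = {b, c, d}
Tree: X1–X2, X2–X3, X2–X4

Yes; width 2.

Checking the three conditions: (i) the bags cover all of {a, b, c, d, e, f}; (ii) for each edge, some bag contains both endpoints; (iii) the bags containing any fixed vertex form a subtree. All hold, so the decomposition is valid with width 3 − 1 = 2.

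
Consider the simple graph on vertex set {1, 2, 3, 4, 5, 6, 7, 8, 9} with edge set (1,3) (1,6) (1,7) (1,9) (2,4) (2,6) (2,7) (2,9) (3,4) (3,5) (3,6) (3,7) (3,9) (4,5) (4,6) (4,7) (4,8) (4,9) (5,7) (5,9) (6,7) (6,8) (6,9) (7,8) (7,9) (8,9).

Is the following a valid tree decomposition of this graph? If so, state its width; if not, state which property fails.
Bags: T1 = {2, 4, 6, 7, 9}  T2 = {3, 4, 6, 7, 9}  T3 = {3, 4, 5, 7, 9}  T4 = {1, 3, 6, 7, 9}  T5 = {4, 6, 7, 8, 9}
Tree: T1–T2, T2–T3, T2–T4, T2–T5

Yes; width 4.

Vertex coverage: the bags together contain {1, 2, 3, 4, 5, 6, 7, 8, 9}, the full vertex set. Edge coverage: each edge of G has both endpoints in at least one bag. Running intersection: for every vertex, the bags containing it form a connected subtree. All three properties hold, so this is a valid tree decomposition of width max|bag| − 1 = 4, and hence tw(G) ≤ 4.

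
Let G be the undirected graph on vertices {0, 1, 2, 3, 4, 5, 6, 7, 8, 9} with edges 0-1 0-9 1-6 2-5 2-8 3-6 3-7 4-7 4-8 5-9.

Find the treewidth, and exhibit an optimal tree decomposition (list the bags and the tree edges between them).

Every bag has size at most 3, so the width is 3 − 1 = 2 and tw(G) ≤ 2. For the lower bound, G contains the cycle 7–3–6–1–0–9–5–2–8–4–7, so G is not a forest; only forests have treewidth ≤ 1, hence tw(G) ≥ 2. Hence tw(G) = 2 exactly.

Treewidth 2.
One optimal decomposition is:
Bags: B1 = {3, 6, 7}  B2 = {1, 6, 7}  B3 = {0, 1, 7}  B4 = {0, 7, 9}  B5 = {5, 7, 9}  B6 = {2, 5, 7}  B7 = {2, 7, 8}  B8 = {4, 7, 8}
Tree: B1–B2, B2–B3, B3–B4, B4–B5, B5–B6, B6–B7, B7–B8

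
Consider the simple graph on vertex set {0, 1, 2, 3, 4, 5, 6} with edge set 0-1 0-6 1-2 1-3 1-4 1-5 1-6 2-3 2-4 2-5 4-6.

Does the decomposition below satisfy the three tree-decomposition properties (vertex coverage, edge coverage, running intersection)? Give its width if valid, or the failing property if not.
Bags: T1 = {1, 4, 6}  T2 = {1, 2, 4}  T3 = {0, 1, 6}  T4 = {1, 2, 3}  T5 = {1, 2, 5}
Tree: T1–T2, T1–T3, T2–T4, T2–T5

Yes; width 2.

Vertex coverage: the bags together contain {0, 1, 2, 3, 4, 5, 6}, the full vertex set. Edge coverage: each edge of G has both endpoints in at least one bag. Running intersection: for every vertex, the bags containing it form a connected subtree. All three properties hold, so this is a valid tree decomposition of width max|bag| − 1 = 2, and hence tw(G) ≤ 2.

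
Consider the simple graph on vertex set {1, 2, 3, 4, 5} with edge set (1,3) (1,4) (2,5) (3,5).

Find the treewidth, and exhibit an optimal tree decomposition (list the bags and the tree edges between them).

Treewidth 1.
One optimal decomposition is:
Bags: B1 = {1, 3}  B2 = {3, 5}  B3 = {2, 5}  B4 = {1, 4}
Tree: B1–B2, B2–B3, B1–B4

Each bag holds 2 vertices, so the decomposition has width 1, which upper-bounds the treewidth. Since G has at least one edge (e.g. 3–1), it is not an edgeless graph, so tw(G) ≥ 1. Therefore the treewidth is 1.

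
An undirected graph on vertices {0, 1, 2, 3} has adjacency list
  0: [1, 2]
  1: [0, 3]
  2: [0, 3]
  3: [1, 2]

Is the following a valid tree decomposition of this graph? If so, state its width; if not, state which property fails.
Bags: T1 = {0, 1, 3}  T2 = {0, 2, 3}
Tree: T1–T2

Checking the three conditions: (i) the bags cover all of {0, 1, 2, 3}; (ii) for each edge, some bag contains both endpoints; (iii) the bags containing any fixed vertex form a subtree. All hold, so the decomposition is valid with width 3 − 1 = 2.

Yes; width 2.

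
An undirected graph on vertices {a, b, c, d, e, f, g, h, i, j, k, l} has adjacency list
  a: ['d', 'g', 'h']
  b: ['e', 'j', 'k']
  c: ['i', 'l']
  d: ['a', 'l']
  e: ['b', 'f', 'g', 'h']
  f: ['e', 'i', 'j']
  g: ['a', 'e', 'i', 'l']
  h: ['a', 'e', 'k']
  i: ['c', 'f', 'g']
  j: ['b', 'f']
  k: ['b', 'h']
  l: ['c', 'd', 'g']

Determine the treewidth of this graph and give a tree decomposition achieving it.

Every bag has size at most 4, so the width is 4 − 1 = 3 and tw(G) ≤ 3. For the lower bound: the 4 vertex sets {b,j,k}, {h}, {e}, {a,f,g,i} are disjoint, each induces a connected subgraph, and every pair is joined by at least one edge of G. Contracting each set to a single vertex therefore yields K_{4} as a minor, and since treewidth is minor-monotone, tw(G) ≥ tw(K_{4}) = 3. Hence tw(G) = 3 exactly.

Treewidth 3.
Bags: B1 = {b, h, j, k}  B2 = {b, e, h, j}  B3 = {e, f, h, j}  B4 = {a, e, f, h}  B5 = {a, e, f, g}  B6 = {a, f, g, i}  B7 = {a, d, g, i}  B8 = {d, g, i, l}  B9 = {c, d, i, l}
Tree: B1–B2, B2–B3, B3–B4, B4–B5, B5–B6, B6–B7, B7–B8, B8–B9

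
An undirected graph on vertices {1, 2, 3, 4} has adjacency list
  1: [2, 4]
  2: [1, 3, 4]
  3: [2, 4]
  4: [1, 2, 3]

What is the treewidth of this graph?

A width-2 tree decomposition is:
Bags: B1 = {1, 2, 4}  B2 = {2, 3, 4}
Tree: B1–B2
Each bag holds 3 vertices, so the decomposition has width 2, which upper-bounds the treewidth. For the lower bound, the 3 vertices {1, 2, 4} are pairwise adjacent, and any tree decomposition puts a clique entirely inside one bag — forcing width ≥ 2. Combining the bounds, tw(G) = 2.

2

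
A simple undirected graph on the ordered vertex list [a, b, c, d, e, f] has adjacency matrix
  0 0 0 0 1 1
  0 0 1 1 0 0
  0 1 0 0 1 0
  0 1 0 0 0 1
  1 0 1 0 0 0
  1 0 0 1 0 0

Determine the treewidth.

A width-2 tree decomposition is:
Bags: B1 = {b, c, d}  B2 = {c, d, f}  B3 = {a, c, f}  B4 = {a, c, e}
Tree: B1–B2, B2–B3, B3–B4
Every bag has size at most 3, so the width is 3 − 1 = 2 and tw(G) ≤ 2. Since c–b–d–f–a–e–c is a cycle in G, G is not acyclic. Forests are exactly the graphs of treewidth ≤ 1, so tw(G) ≥ 2. Combining the bounds, tw(G) = 2.

2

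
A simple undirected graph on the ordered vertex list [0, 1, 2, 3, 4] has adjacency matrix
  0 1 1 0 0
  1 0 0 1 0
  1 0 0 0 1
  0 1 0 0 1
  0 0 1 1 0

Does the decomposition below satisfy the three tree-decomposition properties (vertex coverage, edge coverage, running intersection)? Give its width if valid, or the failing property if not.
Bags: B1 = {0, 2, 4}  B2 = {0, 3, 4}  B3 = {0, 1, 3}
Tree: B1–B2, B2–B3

Yes; width 2.

Vertex coverage: the bags together contain {0, 1, 2, 3, 4}, the full vertex set. Edge coverage: each edge of G has both endpoints in at least one bag. Running intersection: for every vertex, the bags containing it form a connected subtree. All three properties hold, so this is a valid tree decomposition of width max|bag| − 1 = 2, and hence tw(G) ≤ 2.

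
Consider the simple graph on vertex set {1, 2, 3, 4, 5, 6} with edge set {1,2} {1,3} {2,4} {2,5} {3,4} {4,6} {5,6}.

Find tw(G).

A width-2 tree decomposition is:
Bags: B1 = {1, 3, 4}  B2 = {1, 2, 4}  B3 = {2, 4, 6}  B4 = {2, 5, 6}
Tree: B1–B2, B2–B3, B3–B4
The largest bag has 3 vertices, giving width 2; this decomposition certifies tw(G) ≤ 2. Since 3–1–2–4–3 is a cycle in G, G is not acyclic. Forests are exactly the graphs of treewidth ≤ 1, so tw(G) ≥ 2. The upper and lower bounds meet at 2, so that is the treewidth.

2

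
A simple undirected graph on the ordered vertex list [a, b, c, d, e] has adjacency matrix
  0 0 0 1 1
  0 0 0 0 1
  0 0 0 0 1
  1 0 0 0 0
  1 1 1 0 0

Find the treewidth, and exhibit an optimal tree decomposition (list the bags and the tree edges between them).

Treewidth 1.
One optimal decomposition is:
Bags: B1 = {a, d}  B2 = {a, e}  B3 = {b, e}  B4 = {c, e}
Tree: B1–B2, B2–B3, B3–B4

Each bag holds 2 vertices, so the decomposition has width 1, which upper-bounds the treewidth. Any graph with an edge has treewidth ≥ 1, and G has the edge d–a. Therefore the treewidth is 1.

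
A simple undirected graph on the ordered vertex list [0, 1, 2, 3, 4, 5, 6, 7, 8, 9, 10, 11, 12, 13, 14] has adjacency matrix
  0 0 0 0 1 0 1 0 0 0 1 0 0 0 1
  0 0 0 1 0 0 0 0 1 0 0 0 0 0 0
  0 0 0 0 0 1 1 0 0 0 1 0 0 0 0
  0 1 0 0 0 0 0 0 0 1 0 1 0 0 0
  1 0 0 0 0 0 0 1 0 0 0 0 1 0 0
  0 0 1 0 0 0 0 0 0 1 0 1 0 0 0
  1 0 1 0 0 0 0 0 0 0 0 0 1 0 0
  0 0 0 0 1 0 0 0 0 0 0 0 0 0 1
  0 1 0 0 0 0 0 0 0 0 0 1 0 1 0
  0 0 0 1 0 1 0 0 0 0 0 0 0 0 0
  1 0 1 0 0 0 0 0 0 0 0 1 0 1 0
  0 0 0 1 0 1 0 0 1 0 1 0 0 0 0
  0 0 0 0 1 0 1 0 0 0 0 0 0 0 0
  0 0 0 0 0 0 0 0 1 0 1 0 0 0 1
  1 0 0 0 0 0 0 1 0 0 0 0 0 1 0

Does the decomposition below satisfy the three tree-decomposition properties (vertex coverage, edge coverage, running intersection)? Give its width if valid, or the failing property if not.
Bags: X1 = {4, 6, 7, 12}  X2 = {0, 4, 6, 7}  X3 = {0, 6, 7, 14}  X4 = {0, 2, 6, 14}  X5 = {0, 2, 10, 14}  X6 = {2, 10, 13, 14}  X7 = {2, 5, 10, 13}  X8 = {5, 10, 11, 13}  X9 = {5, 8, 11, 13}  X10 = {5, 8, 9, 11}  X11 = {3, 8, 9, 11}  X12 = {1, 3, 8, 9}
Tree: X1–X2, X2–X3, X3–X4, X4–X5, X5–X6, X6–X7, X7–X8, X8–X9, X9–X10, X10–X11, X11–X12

Yes; width 3.

Vertex coverage: the bags together contain {0, 1, 2, 3, 4, 5, 6, 7, 8, 9, 10, 11, 12, 13, 14}, the full vertex set. Edge coverage: each edge of G has both endpoints in at least one bag. Running intersection: for every vertex, the bags containing it form a connected subtree. All three properties hold, so this is a valid tree decomposition of width max|bag| − 1 = 3, and hence tw(G) ≤ 3.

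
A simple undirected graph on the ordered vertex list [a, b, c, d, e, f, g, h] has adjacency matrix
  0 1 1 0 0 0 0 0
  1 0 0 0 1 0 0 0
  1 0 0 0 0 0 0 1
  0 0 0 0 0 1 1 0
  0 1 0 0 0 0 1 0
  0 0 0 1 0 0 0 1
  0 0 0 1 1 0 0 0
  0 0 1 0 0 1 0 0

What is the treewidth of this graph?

2

A width-2 tree decomposition is:
Bags: B1 = {d, f, h}  B2 = {c, d, h}  B3 = {a, c, d}  B4 = {a, b, d}  B5 = {b, d, e}  B6 = {d, e, g}
Tree: B1–B2, B2–B3, B3–B4, B4–B5, B5–B6
Every bag has size at most 3, so the width is 3 − 1 = 2 and tw(G) ≤ 2. The edges d–f–h–c–a–b–e–g–d form a cycle, so G is not a tree and its treewidth is at least 2. The upper and lower bounds meet at 2, so that is the treewidth.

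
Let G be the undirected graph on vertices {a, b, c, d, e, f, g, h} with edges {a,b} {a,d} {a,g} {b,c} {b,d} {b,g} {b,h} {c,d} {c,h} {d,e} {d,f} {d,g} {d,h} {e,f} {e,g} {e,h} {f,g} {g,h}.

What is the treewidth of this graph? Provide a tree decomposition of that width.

Treewidth 3.
Bags: B1 = {b, d, g, h}  B2 = {d, e, g, h}  B3 = {d, e, f, g}  B4 = {a, b, d, g}  B5 = {b, c, d, h}
Tree: B1–B2, B2–B3, B1–B4, B1–B5

Each bag holds 4 vertices, so the decomposition has width 3, which upper-bounds the treewidth. For the lower bound, the 4 vertices {a, b, d, g} are pairwise adjacent, and any tree decomposition puts a clique entirely inside one bag — forcing width ≥ 3. Hence tw(G) = 3 exactly.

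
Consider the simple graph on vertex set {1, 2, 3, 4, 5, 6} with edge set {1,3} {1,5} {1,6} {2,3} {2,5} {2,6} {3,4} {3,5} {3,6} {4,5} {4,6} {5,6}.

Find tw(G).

A width-3 tree decomposition is:
Bags: B1 = {1, 3, 5, 6}  B2 = {2, 3, 5, 6}  B3 = {3, 4, 5, 6}
Tree: B1–B2, B1–B3
Every bag has size at most 4, so the width is 4 − 1 = 3 and tw(G) ≤ 3. For the lower bound, the 4 vertices {1, 3, 5, 6} are pairwise adjacent, and any tree decomposition puts a clique entirely inside one bag — forcing width ≥ 3. Hence tw(G) = 3 exactly.

3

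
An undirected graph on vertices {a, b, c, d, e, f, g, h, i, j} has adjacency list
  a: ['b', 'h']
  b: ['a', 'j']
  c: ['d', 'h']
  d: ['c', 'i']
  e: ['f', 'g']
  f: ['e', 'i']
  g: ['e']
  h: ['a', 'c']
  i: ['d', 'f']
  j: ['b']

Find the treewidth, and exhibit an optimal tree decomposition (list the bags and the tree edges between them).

Each bag holds 2 vertices, so the decomposition has width 1, which upper-bounds the treewidth. Since G has at least one edge (e.g. g–e), it is not an edgeless graph, so tw(G) ≥ 1. Combining the bounds, tw(G) = 1.

Treewidth 1.
Bags: B1 = {e, g}  B2 = {e, f}  B3 = {f, i}  B4 = {d, i}  B5 = {c, d}  B6 = {c, h}  B7 = {a, h}  B8 = {a, b}  B9 = {b, j}
Tree: B1–B2, B2–B3, B3–B4, B4–B5, B5–B6, B6–B7, B7–B8, B8–B9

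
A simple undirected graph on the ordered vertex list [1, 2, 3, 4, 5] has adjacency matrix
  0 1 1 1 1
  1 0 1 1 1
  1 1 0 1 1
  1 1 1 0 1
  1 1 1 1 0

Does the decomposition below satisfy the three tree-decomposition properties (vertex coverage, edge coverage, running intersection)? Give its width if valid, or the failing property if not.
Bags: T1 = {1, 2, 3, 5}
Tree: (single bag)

A tree decomposition must satisfy three properties: every vertex lies in some bag; for every edge, both endpoints lie together in some bag; and for every vertex, the bags containing it form a connected subtree. Here vertex 4 appears in no bag, so the decomposition is invalid.

No — vertex 4 appears in no bag.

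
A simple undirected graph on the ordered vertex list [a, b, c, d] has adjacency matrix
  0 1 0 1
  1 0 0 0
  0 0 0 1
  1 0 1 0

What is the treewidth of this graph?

1

A width-1 tree decomposition is:
Bags: B1 = {c, d}  B2 = {a, d}  B3 = {a, b}
Tree: B1–B2, B2–B3
Every bag has size at most 2, so the width is 2 − 1 = 1 and tw(G) ≤ 1. G has an edge, so its treewidth is at least 1. Therefore the treewidth is 1.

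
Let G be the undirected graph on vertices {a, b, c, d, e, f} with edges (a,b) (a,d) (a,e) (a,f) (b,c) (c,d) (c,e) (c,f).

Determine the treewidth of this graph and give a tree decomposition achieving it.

Treewidth 2.
One optimal decomposition is:
Bags: B1 = {a, c, e}  B2 = {a, b, c}  B3 = {a, c, d}  B4 = {a, c, f}
Tree: B1–B2, B2–B3, B3–B4

Every bag has size at most 3, so the width is 3 − 1 = 2 and tw(G) ≤ 2. For the lower bound, G contains the cycle c–e–a–b–c, so G is not a forest; only forests have treewidth ≤ 1, hence tw(G) ≥ 2. Combining the bounds, tw(G) = 2.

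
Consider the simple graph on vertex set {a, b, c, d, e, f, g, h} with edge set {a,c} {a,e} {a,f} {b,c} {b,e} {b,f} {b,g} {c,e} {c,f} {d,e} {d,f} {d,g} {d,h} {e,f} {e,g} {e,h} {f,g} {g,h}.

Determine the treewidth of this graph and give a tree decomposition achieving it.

Treewidth 3.
One such decomposition:
Bags: B1 = {d, e, g, h}  B2 = {d, e, f, g}  B3 = {b, e, f, g}  B4 = {b, c, e, f}  B5 = {a, c, e, f}
Tree: B1–B2, B2–B3, B3–B4, B4–B5

Each bag holds 4 vertices, so the decomposition has width 3, which upper-bounds the treewidth. Conversely, {d, e, g, h} is a clique of size 4, and the vertices of any clique must share a bag in every tree decomposition; so some bag has ≥ 4 vertices and tw(G) ≥ 3. The upper and lower bounds meet at 3, so that is the treewidth.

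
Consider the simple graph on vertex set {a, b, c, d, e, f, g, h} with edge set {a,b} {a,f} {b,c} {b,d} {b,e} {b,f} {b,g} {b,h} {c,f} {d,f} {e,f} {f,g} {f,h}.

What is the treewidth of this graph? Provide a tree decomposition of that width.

Each bag holds 3 vertices, so the decomposition has width 2, which upper-bounds the treewidth. On the other hand G contains the 3-clique {b, d, f}. A clique must lie in a single bag of any decomposition, so no decomposition can have width below 2. Therefore the treewidth is 2.

Treewidth 2.
Bags: B1 = {b, f, g}  B2 = {b, c, f}  B3 = {b, d, f}  B4 = {b, f, h}  B5 = {a, b, f}  B6 = {b, e, f}
Tree: B1–B2, B1–B3, B3–B4, B1–B5, B2–B6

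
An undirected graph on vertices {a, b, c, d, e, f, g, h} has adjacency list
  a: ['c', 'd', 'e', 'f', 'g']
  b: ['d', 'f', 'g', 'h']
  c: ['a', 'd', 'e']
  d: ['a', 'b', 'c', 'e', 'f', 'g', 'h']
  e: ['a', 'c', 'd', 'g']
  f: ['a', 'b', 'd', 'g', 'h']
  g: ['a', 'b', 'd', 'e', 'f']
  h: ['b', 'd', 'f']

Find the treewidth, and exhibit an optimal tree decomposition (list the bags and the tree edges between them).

Treewidth 3.
Bags: B1 = {a, d, f, g}  B2 = {a, d, e, g}  B3 = {b, d, f, g}  B4 = {b, d, f, h}  B5 = {a, c, d, e}
Tree: B1–B2, B1–B3, B3–B4, B2–B5

The largest bag has 4 vertices, giving width 3; this decomposition certifies tw(G) ≤ 3. For the lower bound, the 4 vertices {a, d, e, g} are pairwise adjacent, and any tree decomposition puts a clique entirely inside one bag — forcing width ≥ 3. The upper and lower bounds meet at 3, so that is the treewidth.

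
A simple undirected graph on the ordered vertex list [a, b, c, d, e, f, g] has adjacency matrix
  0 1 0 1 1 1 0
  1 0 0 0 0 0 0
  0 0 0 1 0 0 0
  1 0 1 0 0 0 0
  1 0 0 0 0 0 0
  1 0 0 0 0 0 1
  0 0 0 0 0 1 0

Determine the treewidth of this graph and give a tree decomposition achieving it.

Every bag has size at most 2, so the width is 2 − 1 = 1 and tw(G) ≤ 1. G has an edge, so its treewidth is at least 1. The upper and lower bounds meet at 1, so that is the treewidth.

Treewidth 1.
One optimal decomposition is:
Bags: B1 = {a, b}  B2 = {a, d}  B3 = {c, d}  B4 = {a, f}  B5 = {a, e}  B6 = {f, g}
Tree: B1–B2, B2–B3, B1–B4, B1–B5, B4–B6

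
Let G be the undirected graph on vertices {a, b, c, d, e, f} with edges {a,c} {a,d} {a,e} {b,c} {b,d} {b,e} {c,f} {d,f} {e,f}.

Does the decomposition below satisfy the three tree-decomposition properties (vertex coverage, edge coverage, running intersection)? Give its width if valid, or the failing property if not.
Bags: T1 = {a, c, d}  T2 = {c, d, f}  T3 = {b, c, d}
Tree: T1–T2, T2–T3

No — vertex e appears in no bag.

A tree decomposition must satisfy three properties: every vertex lies in some bag; for every edge, both endpoints lie together in some bag; and for every vertex, the bags containing it form a connected subtree. Here vertex e appears in no bag, so the decomposition is invalid.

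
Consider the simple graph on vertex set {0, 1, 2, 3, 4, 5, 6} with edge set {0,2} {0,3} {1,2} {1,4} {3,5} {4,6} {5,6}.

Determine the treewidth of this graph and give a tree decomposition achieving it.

The largest bag has 3 vertices, giving width 2; this decomposition certifies tw(G) ≤ 2. The edges 4–1–2–0–3–5–6–4 form a cycle, so G is not a tree and its treewidth is at least 2. Therefore the treewidth is 2.

Treewidth 2.
One optimal decomposition is:
Bags: B1 = {1, 2, 4}  B2 = {0, 2, 4}  B3 = {0, 3, 4}  B4 = {3, 4, 5}  B5 = {4, 5, 6}
Tree: B1–B2, B2–B3, B3–B4, B4–B5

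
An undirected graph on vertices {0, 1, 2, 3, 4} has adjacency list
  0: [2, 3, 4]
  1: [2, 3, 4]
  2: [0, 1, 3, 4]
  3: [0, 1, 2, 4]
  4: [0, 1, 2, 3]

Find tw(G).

A width-3 tree decomposition is:
Bags: B1 = {0, 2, 3, 4}  B2 = {1, 2, 3, 4}
Tree: B1–B2
The largest bag has 4 vertices, giving width 3; this decomposition certifies tw(G) ≤ 3. On the other hand G contains the 4-clique {0, 2, 3, 4}. A clique must lie in a single bag of any decomposition, so no decomposition can have width below 3. Hence tw(G) = 3 exactly.

3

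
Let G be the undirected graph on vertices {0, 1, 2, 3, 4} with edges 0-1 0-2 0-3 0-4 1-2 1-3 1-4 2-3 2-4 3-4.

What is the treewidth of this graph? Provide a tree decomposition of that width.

A single bag containing all 5 vertices is trivially a valid decomposition of width 4. On the other hand G contains the 5-clique {0, 1, 2, 3, 4}. A clique must lie in a single bag of any decomposition, so no decomposition can have width below 4. The upper and lower bounds meet at 4, so that is the treewidth.

Treewidth 4.
Bags: B1 = {0, 1, 2, 3, 4}
Tree: (single bag)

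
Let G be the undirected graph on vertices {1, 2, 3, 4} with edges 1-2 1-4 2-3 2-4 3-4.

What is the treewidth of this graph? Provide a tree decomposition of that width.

Every bag has size at most 3, so the width is 3 − 1 = 2 and tw(G) ≤ 2. On the other hand G contains the 3-clique {1, 2, 4}. A clique must lie in a single bag of any decomposition, so no decomposition can have width below 2. Hence tw(G) = 2 exactly.

Treewidth 2.
One optimal decomposition is:
Bags: B1 = {1, 2, 4}  B2 = {2, 3, 4}
Tree: B1–B2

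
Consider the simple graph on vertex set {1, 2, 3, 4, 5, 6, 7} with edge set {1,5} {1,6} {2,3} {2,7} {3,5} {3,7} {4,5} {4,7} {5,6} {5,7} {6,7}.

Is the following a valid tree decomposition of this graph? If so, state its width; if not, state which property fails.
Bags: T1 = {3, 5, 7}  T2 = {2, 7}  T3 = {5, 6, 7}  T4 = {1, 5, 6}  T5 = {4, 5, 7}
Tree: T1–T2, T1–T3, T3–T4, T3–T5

No — edge (3,2) lies in no bag.

A tree decomposition must satisfy three properties: every vertex lies in some bag; for every edge, both endpoints lie together in some bag; and for every vertex, the bags containing it form a connected subtree. Here edge (3,2) lies in no bag, so the decomposition is invalid.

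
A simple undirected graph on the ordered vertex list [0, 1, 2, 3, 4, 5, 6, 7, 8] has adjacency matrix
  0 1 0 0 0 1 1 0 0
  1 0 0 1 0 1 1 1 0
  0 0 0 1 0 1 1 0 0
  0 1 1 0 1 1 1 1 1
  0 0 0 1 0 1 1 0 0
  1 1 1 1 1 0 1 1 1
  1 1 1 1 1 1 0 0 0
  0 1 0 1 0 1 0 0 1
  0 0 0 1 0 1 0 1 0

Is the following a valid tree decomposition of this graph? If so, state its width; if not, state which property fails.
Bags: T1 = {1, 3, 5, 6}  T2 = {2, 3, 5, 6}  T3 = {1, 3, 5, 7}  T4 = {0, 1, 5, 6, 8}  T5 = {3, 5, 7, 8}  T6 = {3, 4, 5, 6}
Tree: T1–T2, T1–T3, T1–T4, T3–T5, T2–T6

No — bags containing vertex 8 are not connected in the tree.

A tree decomposition must satisfy three properties: every vertex lies in some bag; for every edge, both endpoints lie together in some bag; and for every vertex, the bags containing it form a connected subtree. Here bags containing vertex 8 are not connected in the tree, so the decomposition is invalid.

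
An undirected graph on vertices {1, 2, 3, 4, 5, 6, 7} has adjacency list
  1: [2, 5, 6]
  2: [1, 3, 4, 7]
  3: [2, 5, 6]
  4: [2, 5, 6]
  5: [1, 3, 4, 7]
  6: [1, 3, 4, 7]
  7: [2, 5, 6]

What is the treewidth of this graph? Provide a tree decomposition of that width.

Every bag has size at most 4, so the width is 4 − 1 = 3 and tw(G) ≤ 3. For the lower bound: the 4 vertex sets {3,5}, {6,7}, {2}, {1} are disjoint, each induces a connected subgraph, and every pair is joined by at least one edge of G. Contracting each set to a single vertex therefore yields K_{4} as a minor, and since treewidth is minor-monotone, tw(G) ≥ tw(K_{4}) = 3. Combining the bounds, tw(G) = 3.

Treewidth 3.
One such decomposition:
Bags: B1 = {2, 3, 5, 6}  B2 = {2, 5, 6, 7}  B3 = {1, 2, 5, 6}  B4 = {2, 4, 5, 6}
Tree: B1–B2, B2–B3, B3–B4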